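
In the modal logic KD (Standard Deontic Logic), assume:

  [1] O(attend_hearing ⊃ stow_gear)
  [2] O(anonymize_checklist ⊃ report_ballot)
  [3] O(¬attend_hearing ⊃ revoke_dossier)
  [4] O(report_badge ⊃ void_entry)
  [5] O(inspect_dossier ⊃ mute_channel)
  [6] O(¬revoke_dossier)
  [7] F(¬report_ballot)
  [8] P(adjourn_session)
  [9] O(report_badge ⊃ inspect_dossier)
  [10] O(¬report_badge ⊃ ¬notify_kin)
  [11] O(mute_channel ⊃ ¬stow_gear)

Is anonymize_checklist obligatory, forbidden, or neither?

Neither

Premise 2 is O(anonymize_checklist ⊃ report_ballot); even if O(report_ballot) held, inferring O(anonymize_checklist) would be affirming the consequent — invalid.
No premise or chain of K-axiom applications forces O(anonymize_checklist), and none forces O(¬anonymize_checklist). So anonymize_checklist is neither obligatory nor forbidden under these norms.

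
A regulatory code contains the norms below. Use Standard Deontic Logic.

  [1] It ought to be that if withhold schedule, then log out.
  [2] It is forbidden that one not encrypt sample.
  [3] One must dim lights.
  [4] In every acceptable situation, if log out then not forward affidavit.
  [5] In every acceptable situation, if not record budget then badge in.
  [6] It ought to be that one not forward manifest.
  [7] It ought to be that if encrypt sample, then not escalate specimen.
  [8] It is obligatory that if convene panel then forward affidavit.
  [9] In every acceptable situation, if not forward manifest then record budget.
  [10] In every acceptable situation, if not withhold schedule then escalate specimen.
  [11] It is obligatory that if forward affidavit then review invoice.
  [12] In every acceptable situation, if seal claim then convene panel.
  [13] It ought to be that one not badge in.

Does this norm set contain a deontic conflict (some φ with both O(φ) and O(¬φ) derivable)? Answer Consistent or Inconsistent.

Premise 5 is O(¬record_budget → badge_in), but O(¬record_budget) is not derivable from the premises, so it does not yield O(badge_in).
So O(badge_in) is not derivable, and the apparent clash with O(¬badge_in) does not arise.
A world satisfying every obligation exists (e.g. badge_in=false, convene_panel=false, dim_lights=true, encrypt_sample=true, escalate_specimen=false, forward_affidavit=false, forward_manifest=false, log_out=true, record_budget=true, review_invoice=false, seal_claim=false, withhold_schedule=true); no atom is both obligatory and forbidden, so the set is consistent.

Consistent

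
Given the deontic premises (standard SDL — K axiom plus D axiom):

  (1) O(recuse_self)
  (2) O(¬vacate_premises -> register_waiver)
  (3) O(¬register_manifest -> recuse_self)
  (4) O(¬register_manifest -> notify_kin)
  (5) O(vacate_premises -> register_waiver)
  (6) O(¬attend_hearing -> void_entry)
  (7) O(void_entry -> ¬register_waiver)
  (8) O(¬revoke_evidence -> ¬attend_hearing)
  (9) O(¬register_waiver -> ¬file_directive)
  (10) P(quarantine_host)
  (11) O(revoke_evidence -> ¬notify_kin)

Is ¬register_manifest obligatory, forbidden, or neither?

Premises 2 and 5 are O(¬vacate_premises -> register_waiver) and O(vacate_premises -> register_waiver); every ideal world satisfies ¬vacate_premises or vacate_premises, so in either case register_waiver holds — hence O(register_waiver).
The contrapositive of premise 7 (O(void_entry -> ¬register_waiver)) is O(register_waiver -> ¬void_entry), and O(register_waiver) is already established, so O(¬void_entry).
Premise 6, O(¬attend_hearing -> void_entry), contraposes to O(¬void_entry -> attend_hearing); with O(¬void_entry) we get O(attend_hearing).
The contrapositive of premise 8 (O(¬revoke_evidence -> ¬attend_hearing)) is O(attend_hearing -> revoke_evidence), and O(attend_hearing) is already established, so O(revoke_evidence).
Premise 11 is O(revoke_evidence -> ¬notify_kin); since O(revoke_evidence), deontic closure gives O(¬notify_kin).
The contrapositive of premise 4 (O(¬register_manifest -> notify_kin)) is O(¬notify_kin -> register_manifest), and O(¬notify_kin) is already established, so O(register_manifest).
Premises 1, 3, 9, 10 do not contribute to this derivation.
Thus O(register_manifest), which is F(¬register_manifest): ¬register_manifest is forbidden.

Forbidden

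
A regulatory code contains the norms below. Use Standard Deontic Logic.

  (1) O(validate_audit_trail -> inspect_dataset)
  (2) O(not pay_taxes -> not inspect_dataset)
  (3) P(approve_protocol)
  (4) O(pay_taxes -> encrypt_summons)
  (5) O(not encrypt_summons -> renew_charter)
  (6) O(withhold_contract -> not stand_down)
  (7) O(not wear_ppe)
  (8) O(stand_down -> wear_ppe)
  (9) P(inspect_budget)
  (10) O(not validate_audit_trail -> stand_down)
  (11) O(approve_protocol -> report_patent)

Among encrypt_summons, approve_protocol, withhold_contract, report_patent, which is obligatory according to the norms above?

encrypt_summons

Premise 7 states O(not wear_ppe) outright.
The contrapositive of premise 8 (O(stand_down -> wear_ppe)) is O(not wear_ppe -> not stand_down), and O(not wear_ppe) is already established, so O(not stand_down).
Premise 10 is O(not validate_audit_trail -> stand_down); contrapositively O(not stand_down -> validate_audit_trail). Since O(not stand_down) holds, K gives O(validate_audit_trail).
Premise 1 is O(validate_audit_trail -> inspect_dataset); since O(validate_audit_trail), deontic closure gives O(inspect_dataset).
Premise 2 is O(not pay_taxes -> not inspect_dataset); contrapositively O(inspect_dataset -> pay_taxes). Since O(inspect_dataset) holds, K gives O(pay_taxes).
From O(pay_taxes) and premise 4, O(pay_taxes -> encrypt_summons), we obtain O(encrypt_summons).
So O(encrypt_summons) holds — encrypt_summons is obligatory. None of the other listed options is made obligatory by any chain of premises.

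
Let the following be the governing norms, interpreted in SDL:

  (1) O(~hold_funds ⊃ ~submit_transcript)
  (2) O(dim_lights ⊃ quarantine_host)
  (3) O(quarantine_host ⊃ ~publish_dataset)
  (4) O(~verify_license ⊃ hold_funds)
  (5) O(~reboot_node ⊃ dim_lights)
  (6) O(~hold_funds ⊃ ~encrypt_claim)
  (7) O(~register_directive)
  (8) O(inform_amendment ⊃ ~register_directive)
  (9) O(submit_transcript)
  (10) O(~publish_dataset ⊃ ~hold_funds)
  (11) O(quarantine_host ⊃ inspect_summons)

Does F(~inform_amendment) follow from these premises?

No

Premise 8 is O(inform_amendment ⊃ ~register_directive); even if O(~register_directive) held, inferring O(inform_amendment) would be affirming the consequent — invalid.
No other premise forces O(inform_amendment). An ideal world satisfying every premise can still have ~inform_amendment true, so F(~inform_amendment) is not derivable.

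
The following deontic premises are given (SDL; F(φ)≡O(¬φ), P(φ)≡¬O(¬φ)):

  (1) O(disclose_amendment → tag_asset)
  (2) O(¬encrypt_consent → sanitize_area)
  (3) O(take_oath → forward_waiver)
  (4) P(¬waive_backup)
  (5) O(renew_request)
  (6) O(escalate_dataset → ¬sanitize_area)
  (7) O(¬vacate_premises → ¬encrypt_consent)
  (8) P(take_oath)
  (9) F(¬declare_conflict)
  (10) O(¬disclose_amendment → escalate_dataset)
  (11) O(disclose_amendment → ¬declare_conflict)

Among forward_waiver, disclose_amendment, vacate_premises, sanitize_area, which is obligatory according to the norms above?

Premise 9, F(¬declare_conflict), is equivalent to O(declare_conflict).
Premise 11 is O(disclose_amendment → ¬declare_conflict); contrapositively O(declare_conflict → ¬disclose_amendment). Since O(declare_conflict) holds, K gives O(¬disclose_amendment).
From O(¬disclose_amendment) and premise 10, O(¬disclose_amendment → escalate_dataset), we obtain O(escalate_dataset).
From O(escalate_dataset) and premise 6, O(escalate_dataset → ¬sanitize_area), we obtain O(¬sanitize_area).
Premise 2, O(¬encrypt_consent → sanitize_area), contraposes to O(¬sanitize_area → encrypt_consent); with O(¬sanitize_area) we get O(encrypt_consent).
Premise 7, O(¬vacate_premises → ¬encrypt_consent), contraposes to O(encrypt_consent → vacate_premises); with O(encrypt_consent) we get O(vacate_premises).
So O(vacate_premises) holds — vacate_premises is obligatory. None of the other listed options is made obligatory by any chain of premises.

vacate_premises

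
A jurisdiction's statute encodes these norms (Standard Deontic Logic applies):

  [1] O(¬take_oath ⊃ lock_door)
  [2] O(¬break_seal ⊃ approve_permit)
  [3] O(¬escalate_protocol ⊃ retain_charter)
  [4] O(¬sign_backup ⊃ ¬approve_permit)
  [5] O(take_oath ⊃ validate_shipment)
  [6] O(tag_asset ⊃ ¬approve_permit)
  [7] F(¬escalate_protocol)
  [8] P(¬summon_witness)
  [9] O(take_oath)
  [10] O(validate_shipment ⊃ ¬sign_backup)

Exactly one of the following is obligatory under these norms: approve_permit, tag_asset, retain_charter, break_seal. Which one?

Premise 9 states O(take_oath) outright.
With premise 5, O(take_oath ⊃ validate_shipment), the K-axiom yields O(validate_shipment).
Applying K to premise 10 (O(validate_shipment ⊃ ¬sign_backup)) and O(validate_shipment) yields O(¬sign_backup).
Premise 4 is O(¬sign_backup ⊃ ¬approve_permit); since O(¬sign_backup), deontic closure gives O(¬approve_permit).
The contrapositive of premise 2 (O(¬break_seal ⊃ approve_permit)) is O(¬approve_permit ⊃ break_seal), and O(¬approve_permit) is already established, so O(break_seal).
So O(break_seal) holds — break_seal is obligatory. None of the other listed options is made obligatory by any chain of premises.

break_seal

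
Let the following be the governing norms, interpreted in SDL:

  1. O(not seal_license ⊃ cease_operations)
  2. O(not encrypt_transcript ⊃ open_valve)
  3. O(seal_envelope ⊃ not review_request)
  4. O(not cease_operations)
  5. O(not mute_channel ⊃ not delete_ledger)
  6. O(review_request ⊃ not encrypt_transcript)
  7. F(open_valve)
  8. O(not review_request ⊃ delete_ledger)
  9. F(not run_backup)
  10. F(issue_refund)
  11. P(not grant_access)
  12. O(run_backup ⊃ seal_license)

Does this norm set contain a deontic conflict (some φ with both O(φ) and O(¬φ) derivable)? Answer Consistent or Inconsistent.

Consistent

Premise 1 is O(not seal_license ⊃ cease_operations), but O(not seal_license) is not derivable from the premises, so it does not yield O(cease_operations).
So O(cease_operations) is not derivable, and the apparent clash with O(not cease_operations) does not arise.
A world satisfying every obligation exists (e.g. cease_operations=false, delete_ledger=true, encrypt_transcript=true, grant_access=false, issue_refund=false, mute_channel=true, open_valve=false, review_request=false, run_backup=true, seal_envelope=false, seal_license=true); no atom is both obligatory and forbidden, so the set is consistent.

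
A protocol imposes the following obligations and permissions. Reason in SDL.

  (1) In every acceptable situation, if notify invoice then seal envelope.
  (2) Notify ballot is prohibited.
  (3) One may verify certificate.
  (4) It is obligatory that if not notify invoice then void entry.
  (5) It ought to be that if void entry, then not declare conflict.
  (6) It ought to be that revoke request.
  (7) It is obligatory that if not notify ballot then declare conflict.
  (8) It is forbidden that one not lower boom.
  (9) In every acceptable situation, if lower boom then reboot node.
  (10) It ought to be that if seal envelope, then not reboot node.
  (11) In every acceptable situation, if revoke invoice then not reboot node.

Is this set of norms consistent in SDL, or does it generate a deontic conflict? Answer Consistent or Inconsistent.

Inconsistent

Premise 2, F(notify_ballot), is equivalent to O(¬notify_ballot).
From O(¬notify_ballot) and premise 7, O(¬notify_ballot → declare_conflict), we obtain O(declare_conflict).
The contrapositive of premise 5 (O(void_entry → ¬declare_conflict)) is O(declare_conflict → ¬void_entry), and O(declare_conflict) is already established, so O(¬void_entry).
Premise 4, O(¬notify_invoice → void_entry), contraposes to O(¬void_entry → notify_invoice); with O(¬void_entry) we get O(notify_invoice).
From O(notify_invoice) and premise 1, O(notify_invoice → seal_envelope), we obtain O(seal_envelope).
Premise 10 is O(seal_envelope → ¬reboot_node); since O(seal_envelope), deontic closure gives O(¬reboot_node).
The contrapositive of premise 9 (O(lower_boom → reboot_node)) is O(¬reboot_node → ¬lower_boom), and O(¬reboot_node) is already established, so O(¬lower_boom).
But premise 8, F(¬lower_boom), means O(lower_boom).
We now have both O(¬lower_boom) and O(lower_boom) — lower_boom is simultaneously obligatory and forbidden, violating the D-axiom.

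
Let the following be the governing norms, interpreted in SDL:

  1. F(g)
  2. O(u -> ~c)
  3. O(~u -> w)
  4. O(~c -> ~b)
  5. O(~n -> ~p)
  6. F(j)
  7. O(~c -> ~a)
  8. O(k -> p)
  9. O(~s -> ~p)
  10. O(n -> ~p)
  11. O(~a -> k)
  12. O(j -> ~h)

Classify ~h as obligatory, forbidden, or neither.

Premise 12 is O(j -> ~h), but O(j) is not derivable from the premises, so it does not yield O(~h).
No premise or chain of K-axiom applications forces O(~h), and none forces O(h). So ~h is neither obligatory nor forbidden under these norms.

Neither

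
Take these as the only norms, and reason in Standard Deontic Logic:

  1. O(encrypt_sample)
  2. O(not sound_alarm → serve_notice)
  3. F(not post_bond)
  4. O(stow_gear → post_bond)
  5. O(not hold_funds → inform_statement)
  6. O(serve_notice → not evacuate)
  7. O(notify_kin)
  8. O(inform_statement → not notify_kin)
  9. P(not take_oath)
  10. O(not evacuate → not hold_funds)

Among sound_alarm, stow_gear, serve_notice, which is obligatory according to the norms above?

sound_alarm

Premise 7 states O(notify_kin) outright.
Premise 8 is O(inform_statement → not notify_kin); contrapositively O(notify_kin → not inform_statement). Since O(notify_kin) holds, K gives O(not inform_statement).
Premise 5 is O(not hold_funds → inform_statement); contrapositively O(not inform_statement → hold_funds). Since O(not inform_statement) holds, K gives O(hold_funds).
Premise 10, O(not evacuate → not hold_funds), contraposes to O(hold_funds → evacuate); with O(hold_funds) we get O(evacuate).
Premise 6, O(serve_notice → not evacuate), contraposes to O(evacuate → not serve_notice); with O(evacuate) we get O(not serve_notice).
Premise 2 is O(not sound_alarm → serve_notice); contrapositively O(not serve_notice → sound_alarm). Since O(not serve_notice) holds, K gives O(sound_alarm).
So O(sound_alarm) holds — sound_alarm is obligatory. None of the other listed options is made obligatory by any chain of premises.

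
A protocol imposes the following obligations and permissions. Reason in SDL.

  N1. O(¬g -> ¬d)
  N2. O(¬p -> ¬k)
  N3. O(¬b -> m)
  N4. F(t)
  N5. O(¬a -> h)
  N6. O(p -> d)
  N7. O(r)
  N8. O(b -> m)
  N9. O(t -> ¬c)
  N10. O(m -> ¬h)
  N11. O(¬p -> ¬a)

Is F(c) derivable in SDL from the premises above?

No

Premise 9 is O(t -> ¬c), but O(t) is not derivable from the premises, so it does not yield O(¬c).
No other premise forces O(¬c). An ideal world satisfying every premise can still have c true, so F(c) is not derivable.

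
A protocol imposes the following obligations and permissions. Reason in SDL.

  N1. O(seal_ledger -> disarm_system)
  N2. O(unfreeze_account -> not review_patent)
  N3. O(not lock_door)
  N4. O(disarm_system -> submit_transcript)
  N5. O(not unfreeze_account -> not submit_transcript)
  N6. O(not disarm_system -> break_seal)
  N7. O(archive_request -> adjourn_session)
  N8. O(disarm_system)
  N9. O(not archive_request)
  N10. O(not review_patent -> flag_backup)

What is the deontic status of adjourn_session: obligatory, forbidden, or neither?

Premise 7 is O(archive_request -> adjourn_session), but O(archive_request) is not derivable from the premises, so it does not yield O(adjourn_session).
No premise or chain of K-axiom applications forces O(adjourn_session), and none forces O(not adjourn_session). So adjourn_session is neither obligatory nor forbidden under these norms.

Neither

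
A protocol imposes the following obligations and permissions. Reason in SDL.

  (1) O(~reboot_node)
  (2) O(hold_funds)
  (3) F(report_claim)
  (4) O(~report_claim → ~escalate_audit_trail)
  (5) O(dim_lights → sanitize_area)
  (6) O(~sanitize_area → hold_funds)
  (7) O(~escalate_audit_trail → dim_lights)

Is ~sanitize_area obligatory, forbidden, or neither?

Premise 3, F(report_claim), is equivalent to O(~report_claim).
From O(~report_claim) and premise 4, O(~report_claim → ~escalate_audit_trail), we obtain O(~escalate_audit_trail).
With premise 7, O(~escalate_audit_trail → dim_lights), the K-axiom yields O(dim_lights).
Applying K to premise 5 (O(dim_lights → sanitize_area)) and O(dim_lights) yields O(sanitize_area).
Premises 1, 2, 6 do not contribute to this derivation.
Thus O(sanitize_area), which is F(~sanitize_area): ~sanitize_area is forbidden.

Forbidden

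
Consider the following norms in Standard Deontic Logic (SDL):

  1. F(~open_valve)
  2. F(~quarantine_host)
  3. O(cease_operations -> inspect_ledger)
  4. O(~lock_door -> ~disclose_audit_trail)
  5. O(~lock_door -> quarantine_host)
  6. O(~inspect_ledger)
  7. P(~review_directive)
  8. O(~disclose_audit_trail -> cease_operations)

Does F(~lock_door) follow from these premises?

From premise 6 we have O(~inspect_ledger).
Premise 3, O(cease_operations -> inspect_ledger), contraposes to O(~inspect_ledger -> ~cease_operations); with O(~inspect_ledger) we get O(~cease_operations).
Premise 8 is O(~disclose_audit_trail -> cease_operations); contrapositively O(~cease_operations -> disclose_audit_trail). Since O(~cease_operations) holds, K gives O(disclose_audit_trail).
Premise 4 is O(~lock_door -> ~disclose_audit_trail); contrapositively O(disclose_audit_trail -> lock_door). Since O(disclose_audit_trail) holds, K gives O(lock_door).
Premises 1, 2, 5, 7 do not contribute to this derivation.
So O(lock_door) holds, i.e. F(~lock_door). The claim follows.

Yes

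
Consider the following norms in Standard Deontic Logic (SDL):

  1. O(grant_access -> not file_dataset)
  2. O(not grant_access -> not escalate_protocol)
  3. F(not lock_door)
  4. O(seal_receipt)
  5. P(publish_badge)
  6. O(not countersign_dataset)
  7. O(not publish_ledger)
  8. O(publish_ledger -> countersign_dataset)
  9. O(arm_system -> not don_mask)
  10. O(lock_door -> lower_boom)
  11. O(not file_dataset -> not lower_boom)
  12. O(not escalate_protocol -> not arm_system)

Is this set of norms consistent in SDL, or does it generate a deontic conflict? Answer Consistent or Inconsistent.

Consistent

Premise 8 is O(publish_ledger -> countersign_dataset), but O(publish_ledger) is not derivable from the premises, so it does not yield O(countersign_dataset).
So O(countersign_dataset) is not derivable, and the apparent clash with O(not countersign_dataset) does not arise.
A world satisfying every obligation exists (e.g. arm_system=false, countersign_dataset=false, don_mask=false, escalate_protocol=false, file_dataset=true, grant_access=false, lock_door=true, lower_boom=true, publish_badge=false, publish_ledger=false, seal_receipt=true); no atom is both obligatory and forbidden, so the set is consistent.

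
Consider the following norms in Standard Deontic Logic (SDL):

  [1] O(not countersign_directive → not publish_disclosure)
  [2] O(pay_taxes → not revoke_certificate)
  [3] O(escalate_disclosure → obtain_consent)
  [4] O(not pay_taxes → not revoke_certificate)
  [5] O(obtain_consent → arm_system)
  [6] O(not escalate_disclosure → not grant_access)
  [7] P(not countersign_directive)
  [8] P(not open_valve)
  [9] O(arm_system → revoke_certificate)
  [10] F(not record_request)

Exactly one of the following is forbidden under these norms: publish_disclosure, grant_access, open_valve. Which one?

grant_access

By case analysis on not pay_taxes: premise 4 gives O(not pay_taxes → not revoke_certificate) and premise 2 gives O(pay_taxes → not revoke_certificate), so O(not revoke_certificate) either way.
Premise 9 is O(arm_system → revoke_certificate); contrapositively O(not revoke_certificate → not arm_system). Since O(not revoke_certificate) holds, K gives O(not arm_system).
Premise 5, O(obtain_consent → arm_system), contraposes to O(not arm_system → not obtain_consent); with O(not arm_system) we get O(not obtain_consent).
Premise 3 is O(escalate_disclosure → obtain_consent); contrapositively O(not obtain_consent → not escalate_disclosure). Since O(not obtain_consent) holds, K gives O(not escalate_disclosure).
With premise 6, O(not escalate_disclosure → not grant_access), the K-axiom yields O(not grant_access).
So O(not grant_access) holds, i.e. grant_access is forbidden. None of the other listed options is forbidden under the premises.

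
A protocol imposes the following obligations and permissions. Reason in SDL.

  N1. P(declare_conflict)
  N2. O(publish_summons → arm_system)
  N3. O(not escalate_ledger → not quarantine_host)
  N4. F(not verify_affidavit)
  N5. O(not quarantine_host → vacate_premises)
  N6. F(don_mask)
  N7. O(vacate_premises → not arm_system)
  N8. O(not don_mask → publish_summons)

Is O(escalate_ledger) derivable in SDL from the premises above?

Yes

F(don_mask) at premise 6 means O(not don_mask).
Applying K to premise 8 (O(not don_mask → publish_summons)) and O(not don_mask) yields O(publish_summons).
From O(publish_summons) and premise 2, O(publish_summons → arm_system), we obtain O(arm_system).
Premise 7, O(vacate_premises → not arm_system), contraposes to O(arm_system → not vacate_premises); with O(arm_system) we get O(not vacate_premises).
Premise 5 is O(not quarantine_host → vacate_premises); contrapositively O(not vacate_premises → quarantine_host). Since O(not vacate_premises) holds, K gives O(quarantine_host).
Premise 3, O(not escalate_ledger → not quarantine_host), contraposes to O(quarantine_host → escalate_ledger); with O(quarantine_host) we get O(escalate_ledger).
Premises 1, 4 do not contribute to this derivation.
So O(escalate_ledger) follows.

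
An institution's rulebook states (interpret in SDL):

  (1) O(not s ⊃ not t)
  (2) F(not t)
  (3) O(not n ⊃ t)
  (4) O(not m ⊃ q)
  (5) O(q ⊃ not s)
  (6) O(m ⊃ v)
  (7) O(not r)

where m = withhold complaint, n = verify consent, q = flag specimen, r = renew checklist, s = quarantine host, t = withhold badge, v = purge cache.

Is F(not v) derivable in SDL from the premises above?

Yes

Premise 2, F(not t), is equivalent to O(t).
The contrapositive of premise 1 (O(not s ⊃ not t)) is O(t ⊃ s), and O(t) is already established, so O(s).
Premise 5, O(q ⊃ not s), contraposes to O(s ⊃ not q); with O(s) we get O(not q).
Premise 4, O(not m ⊃ q), contraposes to O(not q ⊃ m); with O(not q) we get O(m).
Applying K to premise 6 (O(m ⊃ v)) and O(m) yields O(v).
Premises 3, 7 do not contribute to this derivation.
So O(v) holds, i.e. F(not v). The claim follows.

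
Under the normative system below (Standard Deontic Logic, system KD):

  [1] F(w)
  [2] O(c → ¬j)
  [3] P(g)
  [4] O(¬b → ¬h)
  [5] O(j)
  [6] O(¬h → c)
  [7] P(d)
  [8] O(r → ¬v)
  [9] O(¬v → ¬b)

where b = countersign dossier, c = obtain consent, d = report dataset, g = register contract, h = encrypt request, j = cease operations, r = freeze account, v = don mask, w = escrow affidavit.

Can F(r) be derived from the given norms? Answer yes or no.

Premise 5 states O(j) outright.
Premise 2, O(c → ¬j), contraposes to O(j → ¬c); with O(j) we get O(¬c).
The contrapositive of premise 6 (O(¬h → c)) is O(¬c → h), and O(¬c) is already established, so O(h).
The contrapositive of premise 4 (O(¬b → ¬h)) is O(h → b), and O(h) is already established, so O(b).
Premise 9, O(¬v → ¬b), contraposes to O(b → v); with O(b) we get O(v).
The contrapositive of premise 8 (O(r → ¬v)) is O(v → ¬r), and O(v) is already established, so O(¬r).
Premises 1, 3, 7 do not contribute to this derivation.
So O(¬r) holds, i.e. F(r). The claim follows.

Yes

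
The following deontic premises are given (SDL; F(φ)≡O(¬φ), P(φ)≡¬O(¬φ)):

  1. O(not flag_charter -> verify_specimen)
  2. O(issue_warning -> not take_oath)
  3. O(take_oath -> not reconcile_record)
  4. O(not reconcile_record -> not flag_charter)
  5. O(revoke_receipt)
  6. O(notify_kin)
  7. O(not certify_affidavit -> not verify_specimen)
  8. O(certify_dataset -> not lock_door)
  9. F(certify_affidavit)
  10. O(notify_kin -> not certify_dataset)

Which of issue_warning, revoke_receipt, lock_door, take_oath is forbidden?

take_oath

Premise 9, F(certify_affidavit), is equivalent to O(not certify_affidavit).
With premise 7, O(not certify_affidavit -> not verify_specimen), the K-axiom yields O(not verify_specimen).
Premise 1, O(not flag_charter -> verify_specimen), contraposes to O(not verify_specimen -> flag_charter); with O(not verify_specimen) we get O(flag_charter).
The contrapositive of premise 4 (O(not reconcile_record -> not flag_charter)) is O(flag_charter -> reconcile_record), and O(flag_charter) is already established, so O(reconcile_record).
The contrapositive of premise 3 (O(take_oath -> not reconcile_record)) is O(reconcile_record -> not take_oath), and O(reconcile_record) is already established, so O(not take_oath).
So O(not take_oath) holds, i.e. take_oath is forbidden. None of the other listed options is forbidden under the premises.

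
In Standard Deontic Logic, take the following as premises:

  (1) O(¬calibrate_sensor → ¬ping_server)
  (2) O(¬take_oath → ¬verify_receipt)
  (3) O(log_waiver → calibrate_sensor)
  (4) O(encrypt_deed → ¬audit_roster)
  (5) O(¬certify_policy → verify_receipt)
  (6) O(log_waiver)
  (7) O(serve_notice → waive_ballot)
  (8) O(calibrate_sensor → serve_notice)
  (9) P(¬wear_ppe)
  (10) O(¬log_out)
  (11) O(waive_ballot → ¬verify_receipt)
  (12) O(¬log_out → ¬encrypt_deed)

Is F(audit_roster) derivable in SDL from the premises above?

Premise 4 is O(encrypt_deed → ¬audit_roster), but O(encrypt_deed) is not derivable from the premises, so it does not yield O(¬audit_roster).
No other premise forces O(¬audit_roster). An ideal world satisfying every premise can still have audit_roster true, so F(audit_roster) is not derivable.

No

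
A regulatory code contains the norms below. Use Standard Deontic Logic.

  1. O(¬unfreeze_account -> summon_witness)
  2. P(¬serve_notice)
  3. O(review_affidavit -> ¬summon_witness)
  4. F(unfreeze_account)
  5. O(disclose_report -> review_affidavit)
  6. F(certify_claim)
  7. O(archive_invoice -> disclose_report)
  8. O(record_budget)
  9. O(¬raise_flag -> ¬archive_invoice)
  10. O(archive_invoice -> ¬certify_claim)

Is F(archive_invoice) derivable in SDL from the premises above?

Premise 4, F(unfreeze_account), is equivalent to O(¬unfreeze_account).
From O(¬unfreeze_account) and premise 1, O(¬unfreeze_account -> summon_witness), we obtain O(summon_witness).
Premise 3 is O(review_affidavit -> ¬summon_witness); contrapositively O(summon_witness -> ¬review_affidavit). Since O(summon_witness) holds, K gives O(¬review_affidavit).
Premise 5 is O(disclose_report -> review_affidavit); contrapositively O(¬review_affidavit -> ¬disclose_report). Since O(¬review_affidavit) holds, K gives O(¬disclose_report).
Premise 7 is O(archive_invoice -> disclose_report); contrapositively O(¬disclose_report -> ¬archive_invoice). Since O(¬disclose_report) holds, K gives O(¬archive_invoice).
Premises 2, 6, 8, 9, 10 do not contribute to this derivation.
So O(¬archive_invoice) holds, i.e. F(archive_invoice). The claim follows.

Yes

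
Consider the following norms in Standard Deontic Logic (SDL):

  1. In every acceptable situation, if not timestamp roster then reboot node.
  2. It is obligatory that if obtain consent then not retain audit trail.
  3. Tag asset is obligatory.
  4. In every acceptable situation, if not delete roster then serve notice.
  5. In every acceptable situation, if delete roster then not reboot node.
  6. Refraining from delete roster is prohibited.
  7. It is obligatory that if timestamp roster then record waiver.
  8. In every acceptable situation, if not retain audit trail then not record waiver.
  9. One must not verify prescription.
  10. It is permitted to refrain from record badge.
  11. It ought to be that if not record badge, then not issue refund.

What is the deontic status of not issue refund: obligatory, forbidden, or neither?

Neither

Premise 11 is O(¬record_badge → ¬issue_refund), but O(¬record_badge) is not derivable from the premises (the permission P(¬record_badge) asserts only ¬O(record_badge), not O(¬record_badge)), so it does not yield O(¬issue_refund).
No premise or chain of K-axiom applications forces O(¬issue_refund), and none forces O(issue_refund). So ¬issue_refund is neither obligatory nor forbidden under these norms.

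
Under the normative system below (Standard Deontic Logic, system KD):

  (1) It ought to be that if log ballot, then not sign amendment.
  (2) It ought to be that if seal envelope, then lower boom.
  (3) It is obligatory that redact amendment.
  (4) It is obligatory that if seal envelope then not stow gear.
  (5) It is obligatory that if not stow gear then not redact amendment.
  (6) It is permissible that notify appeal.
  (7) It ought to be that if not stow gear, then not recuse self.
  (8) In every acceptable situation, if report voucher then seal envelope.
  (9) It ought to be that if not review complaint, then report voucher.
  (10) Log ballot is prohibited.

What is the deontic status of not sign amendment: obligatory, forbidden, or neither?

Premise 1 is O(log_ballot → ¬sign_amendment), but O(log_ballot) is not derivable from the premises, so it does not yield O(¬sign_amendment).
No premise or chain of K-axiom applications forces O(¬sign_amendment), and none forces O(sign_amendment). So ¬sign_amendment is neither obligatory nor forbidden under these norms.

Neither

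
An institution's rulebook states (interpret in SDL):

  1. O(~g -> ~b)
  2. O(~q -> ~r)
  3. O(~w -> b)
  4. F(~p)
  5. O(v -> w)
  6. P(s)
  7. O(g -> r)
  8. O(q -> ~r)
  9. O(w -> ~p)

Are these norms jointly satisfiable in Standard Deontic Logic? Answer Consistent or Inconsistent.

Premises 2 and 8 cover both cases: O(~q -> ~r) and O(q -> ~r). Since ~q ∨ q is a tautology, O(~r) follows.
The contrapositive of premise 7 (O(g -> r)) is O(~r -> ~g), and O(~r) is already established, so O(~g).
Applying K to premise 1 (O(~g -> ~b)) and O(~g) yields O(~b).
Premise 3, O(~w -> b), contraposes to O(~b -> w); with O(~b) we get O(w).
Premise 9 is O(w -> ~p); since O(w), deontic closure gives O(~p).
However, F(~p) at premise 4 amounts to O(p).
We now have both O(~p) and O(p) — p is simultaneously obligatory and forbidden, violating the D-axiom.

Inconsistent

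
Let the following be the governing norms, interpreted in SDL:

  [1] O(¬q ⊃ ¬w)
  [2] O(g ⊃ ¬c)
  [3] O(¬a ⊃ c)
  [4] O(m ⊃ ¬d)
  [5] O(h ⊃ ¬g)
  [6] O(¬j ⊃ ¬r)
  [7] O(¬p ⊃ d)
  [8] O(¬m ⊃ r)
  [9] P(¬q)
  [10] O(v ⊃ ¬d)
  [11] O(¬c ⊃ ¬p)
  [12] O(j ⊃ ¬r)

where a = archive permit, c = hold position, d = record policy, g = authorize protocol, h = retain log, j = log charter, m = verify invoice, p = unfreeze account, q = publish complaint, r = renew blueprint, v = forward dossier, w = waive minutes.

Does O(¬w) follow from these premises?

No

Premise 1 is O(¬q ⊃ ¬w), but O(¬q) is not derivable from the premises (the permission P(¬q) asserts only ¬O(q), not O(¬q)), so it does not yield O(¬w).
No other premise forces O(¬w). An ideal world satisfying every premise can still have ¬w false, so O(¬w) is not derivable.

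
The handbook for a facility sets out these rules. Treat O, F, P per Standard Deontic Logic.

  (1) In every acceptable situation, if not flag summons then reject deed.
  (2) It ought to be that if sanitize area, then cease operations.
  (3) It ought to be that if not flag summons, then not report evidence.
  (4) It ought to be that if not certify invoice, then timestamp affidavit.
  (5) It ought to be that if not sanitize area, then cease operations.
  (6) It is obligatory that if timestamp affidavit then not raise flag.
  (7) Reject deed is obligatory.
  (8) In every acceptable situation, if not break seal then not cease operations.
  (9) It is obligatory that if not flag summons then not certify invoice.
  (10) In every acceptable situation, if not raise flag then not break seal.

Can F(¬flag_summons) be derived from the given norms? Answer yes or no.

Premises 2 and 5 cover both cases: O(sanitize_area → cease_operations) and O(¬sanitize_area → cease_operations). Since sanitize_area ∨ ¬sanitize_area is a tautology, O(cease_operations) follows.
Premise 8, O(¬break_seal → ¬cease_operations), contraposes to O(cease_operations → break_seal); with O(cease_operations) we get O(break_seal).
Premise 10 is O(¬raise_flag → ¬break_seal); contrapositively O(break_seal → raise_flag). Since O(break_seal) holds, K gives O(raise_flag).
Premise 6 is O(timestamp_affidavit → ¬raise_flag); contrapositively O(raise_flag → ¬timestamp_affidavit). Since O(raise_flag) holds, K gives O(¬timestamp_affidavit).
Premise 4 is O(¬certify_invoice → timestamp_affidavit); contrapositively O(¬timestamp_affidavit → certify_invoice). Since O(¬timestamp_affidavit) holds, K gives O(certify_invoice).
Premise 9, O(¬flag_summons → ¬certify_invoice), contraposes to O(certify_invoice → flag_summons); with O(certify_invoice) we get O(flag_summons).
Premises 1, 3, 7 do not contribute to this derivation.
So O(flag_summons) holds, i.e. F(¬flag_summons). The claim follows.

Yes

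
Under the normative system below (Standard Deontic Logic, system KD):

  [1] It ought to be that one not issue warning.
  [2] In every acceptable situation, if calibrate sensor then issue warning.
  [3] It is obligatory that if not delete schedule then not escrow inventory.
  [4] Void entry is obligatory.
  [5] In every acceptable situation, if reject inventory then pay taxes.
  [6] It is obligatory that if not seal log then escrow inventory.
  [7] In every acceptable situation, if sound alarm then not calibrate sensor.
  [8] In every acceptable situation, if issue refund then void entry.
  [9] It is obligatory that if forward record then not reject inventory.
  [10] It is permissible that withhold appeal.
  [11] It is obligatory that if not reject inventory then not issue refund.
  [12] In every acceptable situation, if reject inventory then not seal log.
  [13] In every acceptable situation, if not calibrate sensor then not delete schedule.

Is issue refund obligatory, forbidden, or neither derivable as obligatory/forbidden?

Forbidden

From premise 1 we have O(¬issue_warning).
The contrapositive of premise 2 (O(calibrate_sensor → issue_warning)) is O(¬issue_warning → ¬calibrate_sensor), and O(¬issue_warning) is already established, so O(¬calibrate_sensor).
From O(¬calibrate_sensor) and premise 13, O(¬calibrate_sensor → ¬delete_schedule), we obtain O(¬delete_schedule).
With premise 3, O(¬delete_schedule → ¬escrow_inventory), the K-axiom yields O(¬escrow_inventory).
Premise 6, O(¬seal_log → escrow_inventory), contraposes to O(¬escrow_inventory → seal_log); with O(¬escrow_inventory) we get O(seal_log).
Premise 12, O(reject_inventory → ¬seal_log), contraposes to O(seal_log → ¬reject_inventory); with O(seal_log) we get O(¬reject_inventory).
Premise 11 is O(¬reject_inventory → ¬issue_refund); since O(¬reject_inventory), deontic closure gives O(¬issue_refund).
Premises 4, 5, 7, 8, 9, 10 do not contribute to this derivation.
Thus O(¬issue_refund), which is F(issue_refund): issue_refund is forbidden.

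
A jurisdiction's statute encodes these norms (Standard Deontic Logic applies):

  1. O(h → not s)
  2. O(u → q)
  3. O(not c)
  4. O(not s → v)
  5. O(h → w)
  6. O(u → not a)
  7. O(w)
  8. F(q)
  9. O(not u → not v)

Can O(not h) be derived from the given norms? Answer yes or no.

F(q) at premise 8 means O(not q).
Premise 2 is O(u → q); contrapositively O(not q → not u). Since O(not q) holds, K gives O(not u).
From O(not u) and premise 9, O(not u → not v), we obtain O(not v).
Premise 4 is O(not s → v); contrapositively O(not v → s). Since O(not v) holds, K gives O(s).
The contrapositive of premise 1 (O(h → not s)) is O(s → not h), and O(s) is already established, so O(not h).
Premises 3, 5, 6, 7 do not contribute to this derivation.
So O(not h) follows.

Yes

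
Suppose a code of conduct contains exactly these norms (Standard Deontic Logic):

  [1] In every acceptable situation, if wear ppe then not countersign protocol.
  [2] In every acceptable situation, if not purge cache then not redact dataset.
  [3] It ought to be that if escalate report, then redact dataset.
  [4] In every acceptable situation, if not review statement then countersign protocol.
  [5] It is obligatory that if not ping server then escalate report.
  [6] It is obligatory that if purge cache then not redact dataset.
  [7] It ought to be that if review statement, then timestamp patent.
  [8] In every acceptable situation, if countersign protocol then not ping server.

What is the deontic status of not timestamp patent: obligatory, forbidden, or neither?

Premises 6 and 2 are O(purge_cache → ¬redact_dataset) and O(¬purge_cache → ¬redact_dataset); every ideal world satisfies purge_cache or ¬purge_cache, so in either case ¬redact_dataset holds — hence O(¬redact_dataset).
Premise 3, O(escalate_report → redact_dataset), contraposes to O(¬redact_dataset → ¬escalate_report); with O(¬redact_dataset) we get O(¬escalate_report).
The contrapositive of premise 5 (O(¬ping_server → escalate_report)) is O(¬escalate_report → ping_server), and O(¬escalate_report) is already established, so O(ping_server).
Premise 8 is O(countersign_protocol → ¬ping_server); contrapositively O(ping_server → ¬countersign_protocol). Since O(ping_server) holds, K gives O(¬countersign_protocol).
Premise 4 is O(¬review_statement → countersign_protocol); contrapositively O(¬countersign_protocol → review_statement). Since O(¬countersign_protocol) holds, K gives O(review_statement).
From O(review_statement) and premise 7, O(review_statement → timestamp_patent), we obtain O(timestamp_patent).
Premise 1 does not contribute to this derivation.
Thus O(timestamp_patent), which is F(¬timestamp_patent): ¬timestamp_patent is forbidden.

Forbidden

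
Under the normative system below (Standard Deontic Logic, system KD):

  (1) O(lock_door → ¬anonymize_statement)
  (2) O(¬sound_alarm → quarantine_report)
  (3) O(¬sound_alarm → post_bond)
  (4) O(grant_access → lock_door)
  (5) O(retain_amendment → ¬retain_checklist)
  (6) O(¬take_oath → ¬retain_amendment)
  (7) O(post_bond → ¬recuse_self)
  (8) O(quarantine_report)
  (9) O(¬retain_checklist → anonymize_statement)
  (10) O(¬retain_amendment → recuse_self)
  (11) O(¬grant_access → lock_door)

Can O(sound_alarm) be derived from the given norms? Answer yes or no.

Yes

By case analysis on grant_access: premise 4 gives O(grant_access → lock_door) and premise 11 gives O(¬grant_access → lock_door), so O(lock_door) either way.
With premise 1, O(lock_door → ¬anonymize_statement), the K-axiom yields O(¬anonymize_statement).
The contrapositive of premise 9 (O(¬retain_checklist → anonymize_statement)) is O(¬anonymize_statement → retain_checklist), and O(¬anonymize_statement) is already established, so O(retain_checklist).
Premise 5, O(retain_amendment → ¬retain_checklist), contraposes to O(retain_checklist → ¬retain_amendment); with O(retain_checklist) we get O(¬retain_amendment).
Premise 10 is O(¬retain_amendment → recuse_self); since O(¬retain_amendment), deontic closure gives O(recuse_self).
Premise 7, O(post_bond → ¬recuse_self), contraposes to O(recuse_self → ¬post_bond); with O(recuse_self) we get O(¬post_bond).
Premise 3, O(¬sound_alarm → post_bond), contraposes to O(¬post_bond → sound_alarm); with O(¬post_bond) we get O(sound_alarm).
Premises 2, 6, 8 do not contribute to this derivation.
So O(sound_alarm) follows.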